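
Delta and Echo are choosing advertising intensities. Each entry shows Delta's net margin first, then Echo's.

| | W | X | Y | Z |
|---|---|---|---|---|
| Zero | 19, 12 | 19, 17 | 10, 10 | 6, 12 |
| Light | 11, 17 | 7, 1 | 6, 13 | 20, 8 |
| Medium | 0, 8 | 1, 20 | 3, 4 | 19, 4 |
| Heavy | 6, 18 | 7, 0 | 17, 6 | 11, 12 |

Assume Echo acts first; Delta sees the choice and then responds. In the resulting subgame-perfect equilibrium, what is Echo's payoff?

Delta best-responds to each possible Echo move:
- W → Delta plays Zero (best of 19, 11, 0, 6); Echo gets 12.
- X → Delta plays Zero (best of 19, 7, 1, 7); Echo gets 17.
- Y → Delta plays Heavy (best of 10, 6, 3, 17); Echo gets 6.
- Z → Delta plays Light (best of 6, 20, 19, 11); Echo gets 8.
Maximizing over 12, 17, 6, 8, Echo chooses X. Subgame-perfect outcome: (Zero, X) with payoffs (19, 17).

17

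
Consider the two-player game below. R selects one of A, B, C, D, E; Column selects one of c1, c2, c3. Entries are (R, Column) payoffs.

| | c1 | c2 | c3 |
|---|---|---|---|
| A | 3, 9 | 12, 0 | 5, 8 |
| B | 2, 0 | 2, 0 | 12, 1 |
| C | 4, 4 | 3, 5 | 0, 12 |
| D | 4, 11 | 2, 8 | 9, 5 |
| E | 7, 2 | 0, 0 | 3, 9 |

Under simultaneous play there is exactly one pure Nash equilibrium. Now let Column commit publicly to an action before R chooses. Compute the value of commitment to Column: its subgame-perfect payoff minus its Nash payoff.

1

R best-responds to each possible Column move:
- c1 → R plays E (best of 3, 2, 4, 4, 7); Column gets 2.
- c2 → R plays A (best of 12, 2, 3, 2, 0); Column gets 0.
- c3 → R plays B (best of 5, 12, 0, 9, 3); Column gets 1.
Among 2, 0, 1, the best is 2 at c1. Subgame-perfect outcome: (E, c1) with payoffs (7, 2).
Now find the simultaneous Nash equilibrium.
R's best replies: c1→E; c2→A; c3→B.
Column's best replies: A→c1; B→c3; C→c3; D→c1; E→c3.
The unique mutual best reply is (B, c3), giving (12, 1).
Column's commitment gain: 2 − 1 = 1.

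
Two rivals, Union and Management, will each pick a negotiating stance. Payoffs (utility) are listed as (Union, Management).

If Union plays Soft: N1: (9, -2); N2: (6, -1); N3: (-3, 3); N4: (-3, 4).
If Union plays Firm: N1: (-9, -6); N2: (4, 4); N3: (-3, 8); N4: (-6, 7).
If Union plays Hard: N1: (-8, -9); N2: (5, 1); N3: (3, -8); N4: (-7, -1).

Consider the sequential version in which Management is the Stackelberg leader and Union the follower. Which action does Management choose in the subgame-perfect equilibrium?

N4

Solve by backward induction (Management leads).
- N1 → Union plays Soft (best of 9, -9, -8); Management gets -2.
- N2 → Union plays Soft (best of 6, 4, 5); Management gets -1.
- N3 → Union plays Hard (best of -3, -3, 3); Management gets -8.
- N4 → Union plays Soft (best of -3, -6, -7); Management gets 4.
Management's induced payoffs are -2, -1, -8, 4, so Management commits to N4. Subgame-perfect outcome: (Soft, N4) with payoffs (-3, 4).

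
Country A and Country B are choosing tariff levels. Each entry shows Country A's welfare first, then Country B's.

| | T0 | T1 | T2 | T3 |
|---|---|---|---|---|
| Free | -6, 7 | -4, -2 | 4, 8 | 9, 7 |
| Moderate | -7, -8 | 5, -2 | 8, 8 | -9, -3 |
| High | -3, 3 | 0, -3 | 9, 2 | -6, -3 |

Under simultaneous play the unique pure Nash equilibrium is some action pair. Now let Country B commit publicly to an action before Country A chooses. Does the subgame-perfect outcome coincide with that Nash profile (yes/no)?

Country A best-responds to each possible Country B move:
- T0 → Country A plays High (best of -6, -7, -3); Country B gets 3.
- T1 → Country A plays Moderate (best of -4, 5, 0); Country B gets -2.
- T2 → Country A plays High (best of 4, 8, 9); Country B gets 2.
- T3 → Country A plays Free (best of 9, -9, -6); Country B gets 7.
Maximizing over 3, -2, 2, 7, Country B chooses T3. Subgame-perfect outcome: (Free, T3) with payoffs (9, 7).
Now find the simultaneous Nash equilibrium.
Country A's best replies: T0→High; T1→Moderate; T2→High; T3→Free.
Country B's best replies: Free→T2; Moderate→T2; High→T0.
Only (High, T0) has each player best-responding; Nash payoffs (-3, 3).
Sequential outcome (Free, T3) differs from the Nash profile (High, T0).

no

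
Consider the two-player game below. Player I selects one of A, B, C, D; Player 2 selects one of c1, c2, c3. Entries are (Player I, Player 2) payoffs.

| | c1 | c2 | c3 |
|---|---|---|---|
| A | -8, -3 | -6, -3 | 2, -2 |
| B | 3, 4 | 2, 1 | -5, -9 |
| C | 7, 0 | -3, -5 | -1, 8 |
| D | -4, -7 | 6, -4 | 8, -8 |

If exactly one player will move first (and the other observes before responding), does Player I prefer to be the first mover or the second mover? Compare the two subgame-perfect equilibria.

If Player I leads: Player 2's best replies are A→c3, B→c1, C→c3, D→c2; Player I's induced payoffs 2, 3, -1, 6; outcome (D, c2), payoffs (6, -4).
If Player 2 leads: Player I's best replies are c1→C, c2→D, c3→D; Player 2's induced payoffs 0, -4, -8; outcome (C, c1), payoffs (7, 0).
Player I gets 6 moving first and 7 moving second, so Player I prefers to move second.

second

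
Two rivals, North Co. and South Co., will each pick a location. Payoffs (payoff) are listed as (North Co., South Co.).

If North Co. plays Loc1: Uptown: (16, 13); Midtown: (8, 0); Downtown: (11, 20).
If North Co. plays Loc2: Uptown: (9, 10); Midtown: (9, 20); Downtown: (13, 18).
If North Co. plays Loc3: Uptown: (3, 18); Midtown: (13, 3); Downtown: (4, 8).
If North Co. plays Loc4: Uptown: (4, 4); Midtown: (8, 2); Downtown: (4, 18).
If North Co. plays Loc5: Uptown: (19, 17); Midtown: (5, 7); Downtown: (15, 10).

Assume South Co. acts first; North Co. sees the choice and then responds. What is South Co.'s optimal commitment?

Uptown

Work backward from North Co.'s decision.
- Uptown → North Co. plays Loc5 (best of 16, 9, 3, 4, 19); South Co. gets 17.
- Midtown → North Co. plays Loc3 (best of 8, 9, 13, 8, 5); South Co. gets 3.
- Downtown → North Co. plays Loc5 (best of 11, 13, 4, 4, 15); South Co. gets 10.
South Co.'s induced payoffs are 17, 3, 10, so South Co. commits to Uptown. Subgame-perfect outcome: (Loc5, Uptown) with payoffs (19, 17).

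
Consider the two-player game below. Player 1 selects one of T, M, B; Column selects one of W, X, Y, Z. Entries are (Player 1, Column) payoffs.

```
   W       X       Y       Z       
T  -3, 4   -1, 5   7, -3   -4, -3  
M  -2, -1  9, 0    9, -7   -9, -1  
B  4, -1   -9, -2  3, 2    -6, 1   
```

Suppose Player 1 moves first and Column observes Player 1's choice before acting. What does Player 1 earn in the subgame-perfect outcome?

Backward induction with Player 1 moving first.
- T: BR = X, leader payoff -1.
- M: BR = X, leader payoff 9.
- B: BR = Y, leader payoff 3.
Maximizing over -1, 9, 3, Player 1 chooses M. Subgame-perfect outcome: (M, X) with payoffs (9, 0).

9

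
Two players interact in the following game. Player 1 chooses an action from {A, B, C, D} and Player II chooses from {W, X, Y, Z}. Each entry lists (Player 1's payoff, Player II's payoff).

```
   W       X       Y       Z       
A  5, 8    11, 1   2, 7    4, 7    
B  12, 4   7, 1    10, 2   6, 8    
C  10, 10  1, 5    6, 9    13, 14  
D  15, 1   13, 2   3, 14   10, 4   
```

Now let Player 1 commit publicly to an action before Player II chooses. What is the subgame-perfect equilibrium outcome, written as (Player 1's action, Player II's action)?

Backward induction with Player 1 moving first.
- A: BR = W, leader payoff 5.
- B: BR = Z, leader payoff 6.
- C: BR = Z, leader payoff 13.
- D: BR = Y, leader payoff 3.
Maximizing over 5, 6, 13, 3, Player 1 chooses C. Subgame-perfect outcome: (C, Z) with payoffs (13, 14).

(C, Z)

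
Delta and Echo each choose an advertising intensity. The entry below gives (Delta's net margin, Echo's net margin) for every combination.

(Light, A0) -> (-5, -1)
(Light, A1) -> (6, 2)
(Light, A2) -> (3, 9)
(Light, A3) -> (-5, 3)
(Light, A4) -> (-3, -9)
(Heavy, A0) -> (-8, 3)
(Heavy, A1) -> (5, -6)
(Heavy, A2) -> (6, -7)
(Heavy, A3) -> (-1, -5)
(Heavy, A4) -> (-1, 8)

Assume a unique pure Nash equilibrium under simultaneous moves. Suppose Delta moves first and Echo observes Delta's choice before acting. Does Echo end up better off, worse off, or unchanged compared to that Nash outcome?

better off

Backward induction with Delta moving first.
- Light: Echo compares -1, 2, 9, 3, -9 and picks A2; Delta would get 3.
- Heavy: Echo compares 3, -6, -7, -5, 8 and picks A4; Delta would get -1.
Delta's induced payoffs are 3, -1, so Delta commits to Light. Subgame-perfect outcome: (Light, A2) with payoffs (3, 9).
For the simultaneous game, intersect best replies.
Delta's best replies: A0→Light; A1→Light; A2→Heavy; A3→Heavy; A4→Heavy.
Echo's best replies: Light→A2; Heavy→A4.
The unique mutual best reply is (Heavy, A4), giving (-1, 8).
Echo earns 9 sequentially versus 8 at the Nash outcome: better off.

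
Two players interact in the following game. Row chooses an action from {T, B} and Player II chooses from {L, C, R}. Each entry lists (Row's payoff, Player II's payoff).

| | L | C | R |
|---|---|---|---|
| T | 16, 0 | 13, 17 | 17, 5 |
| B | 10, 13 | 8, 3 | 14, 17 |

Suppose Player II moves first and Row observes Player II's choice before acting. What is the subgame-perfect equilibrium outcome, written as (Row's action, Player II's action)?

Row best-responds to each possible Player II move:
- L: Row compares 16, 10 and picks T; Player II would get 0.
- C: Row compares 13, 8 and picks T; Player II would get 17.
- R: Row compares 17, 14 and picks T; Player II would get 5.
Among 0, 17, 5, the best is 17 at C. Subgame-perfect outcome: (T, C) with payoffs (13, 17).

(T, C)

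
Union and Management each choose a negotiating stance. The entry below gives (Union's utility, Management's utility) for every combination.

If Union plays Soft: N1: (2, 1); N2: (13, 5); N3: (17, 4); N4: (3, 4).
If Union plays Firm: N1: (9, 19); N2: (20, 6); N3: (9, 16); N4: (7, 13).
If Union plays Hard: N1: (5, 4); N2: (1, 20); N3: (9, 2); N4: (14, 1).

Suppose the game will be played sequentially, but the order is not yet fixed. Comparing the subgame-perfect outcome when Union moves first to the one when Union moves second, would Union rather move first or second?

If Union leads: Management's best replies are Soft→N2, Firm→N1, Hard→N2; Union's induced payoffs 13, 9, 1; outcome (Soft, N2), payoffs (13, 5).
If Management leads: Union's best replies are N1→Firm, N2→Firm, N3→Soft, N4→Hard; Management's induced payoffs 19, 6, 4, 1; outcome (Firm, N1), payoffs (9, 19).
Union gets 13 moving first and 9 moving second, so Union prefers to move first.

first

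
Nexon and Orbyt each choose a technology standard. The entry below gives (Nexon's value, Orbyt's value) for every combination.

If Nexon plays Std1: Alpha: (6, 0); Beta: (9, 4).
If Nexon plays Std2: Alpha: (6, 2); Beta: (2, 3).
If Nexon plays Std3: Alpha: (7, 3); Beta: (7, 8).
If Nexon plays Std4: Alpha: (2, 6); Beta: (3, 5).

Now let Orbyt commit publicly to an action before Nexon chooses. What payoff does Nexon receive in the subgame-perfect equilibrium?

9

Solve by backward induction (Orbyt leads).
- Alpha: BR = Std3, leader payoff 3.
- Beta: BR = Std1, leader payoff 4.
Maximizing over 3, 4, Orbyt chooses Beta. Subgame-perfect outcome: (Std1, Beta) with payoffs (9, 4).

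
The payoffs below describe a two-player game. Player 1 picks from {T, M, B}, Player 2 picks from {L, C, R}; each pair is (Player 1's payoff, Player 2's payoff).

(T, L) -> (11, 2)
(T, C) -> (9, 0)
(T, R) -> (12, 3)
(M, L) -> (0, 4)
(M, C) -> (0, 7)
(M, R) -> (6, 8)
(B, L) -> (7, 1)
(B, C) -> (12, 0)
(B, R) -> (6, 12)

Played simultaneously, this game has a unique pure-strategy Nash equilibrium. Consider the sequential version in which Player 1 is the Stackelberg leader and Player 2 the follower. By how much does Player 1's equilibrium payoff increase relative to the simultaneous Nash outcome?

0

Player 2 best-responds to each possible Player 1 move:
- T: Player 2 compares 2, 0, 3 and picks R; Player 1 would get 12.
- M: Player 2 compares 4, 7, 8 and picks R; Player 1 would get 6.
- B: Player 2 compares 1, 0, 12 and picks R; Player 1 would get 6.
Maximizing over 12, 6, 6, Player 1 chooses T. Subgame-perfect outcome: (T, R) with payoffs (12, 3).
Under simultaneous play:
Player 1's best replies: L→T; C→B; R→T.
Player 2's best replies: T→R; M→R; B→R.
The unique mutual best reply is (T, R), giving (12, 3).
Player 1's commitment gain: 12 − 12 = 0.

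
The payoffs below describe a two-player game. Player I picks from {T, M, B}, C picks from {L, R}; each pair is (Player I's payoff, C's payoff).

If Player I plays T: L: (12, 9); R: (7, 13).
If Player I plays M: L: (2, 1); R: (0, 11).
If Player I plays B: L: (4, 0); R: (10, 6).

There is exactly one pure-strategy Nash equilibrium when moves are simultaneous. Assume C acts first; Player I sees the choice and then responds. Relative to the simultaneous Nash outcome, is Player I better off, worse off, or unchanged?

better off

Solve by backward induction (C leads).
- L: BR = T, leader payoff 9.
- R: BR = B, leader payoff 6.
Among 9, 6, the best is 9 at L. Subgame-perfect outcome: (T, L) with payoffs (12, 9).
Under simultaneous play:
Player I's best replies: L→T; R→B.
C's best replies: T→R; M→R; B→R.
Only (B, R) has each player best-responding; Nash payoffs (10, 6).
Player I earns 12 sequentially versus 10 at the Nash outcome: better off.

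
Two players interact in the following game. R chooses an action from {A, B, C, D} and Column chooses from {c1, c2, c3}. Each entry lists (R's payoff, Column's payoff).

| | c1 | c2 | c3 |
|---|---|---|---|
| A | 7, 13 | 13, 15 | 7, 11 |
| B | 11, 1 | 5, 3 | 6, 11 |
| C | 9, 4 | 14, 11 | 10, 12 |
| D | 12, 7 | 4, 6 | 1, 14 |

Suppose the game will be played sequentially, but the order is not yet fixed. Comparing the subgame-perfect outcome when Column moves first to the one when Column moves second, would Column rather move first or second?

second

If R leads: Column's best replies are A→c2, B→c3, C→c3, D→c3; R's induced payoffs 13, 6, 10, 1; outcome (A, c2), payoffs (13, 15).
If Column leads: R's best replies are c1→D, c2→C, c3→C; Column's induced payoffs 7, 11, 12; outcome (C, c3), payoffs (10, 12).
Column gets 12 moving first and 15 moving second, so Column prefers to move second.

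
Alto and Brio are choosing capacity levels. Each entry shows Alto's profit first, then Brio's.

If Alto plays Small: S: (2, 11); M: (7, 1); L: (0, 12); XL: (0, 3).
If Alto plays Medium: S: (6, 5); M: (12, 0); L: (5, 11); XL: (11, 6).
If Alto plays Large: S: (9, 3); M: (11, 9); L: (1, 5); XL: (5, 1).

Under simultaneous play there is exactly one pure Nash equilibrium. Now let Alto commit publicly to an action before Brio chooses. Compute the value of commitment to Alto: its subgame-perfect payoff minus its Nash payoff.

Solve by backward induction (Alto leads).
- Small → Brio plays L (best of 11, 1, 12, 3); Alto gets 0.
- Medium → Brio plays L (best of 5, 0, 11, 6); Alto gets 5.
- Large → Brio plays M (best of 3, 9, 5, 1); Alto gets 11.
Maximizing over 0, 5, 11, Alto chooses Large. Subgame-perfect outcome: (Large, M) with payoffs (11, 9).
For the simultaneous game, intersect best replies.
Alto's best replies: S→Large; M→Medium; L→Medium; XL→Medium.
Brio's best replies: Small→L; Medium→L; Large→M.
Only (Medium, L) has each player best-responding; Nash payoffs (5, 11).
Alto's commitment gain: 11 − 5 = 6.

6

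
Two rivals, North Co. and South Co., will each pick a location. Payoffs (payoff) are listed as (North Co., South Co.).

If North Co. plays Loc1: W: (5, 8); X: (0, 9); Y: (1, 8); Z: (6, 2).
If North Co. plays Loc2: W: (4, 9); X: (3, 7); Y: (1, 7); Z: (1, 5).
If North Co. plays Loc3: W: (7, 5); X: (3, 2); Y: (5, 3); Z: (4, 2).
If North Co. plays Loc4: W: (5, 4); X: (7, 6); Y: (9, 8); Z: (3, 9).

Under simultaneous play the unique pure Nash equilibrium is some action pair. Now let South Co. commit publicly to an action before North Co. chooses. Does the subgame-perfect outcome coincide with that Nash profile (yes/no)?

no

Solve by backward induction (South Co. leads).
- W: North Co. compares 5, 4, 7, 5 and picks Loc3; South Co. would get 5.
- X: North Co. compares 0, 3, 3, 7 and picks Loc4; South Co. would get 6.
- Y: North Co. compares 1, 1, 5, 9 and picks Loc4; South Co. would get 8.
- Z: North Co. compares 6, 1, 4, 3 and picks Loc1; South Co. would get 2.
Maximizing over 5, 6, 8, 2, South Co. chooses Y. Subgame-perfect outcome: (Loc4, Y) with payoffs (9, 8).
For the simultaneous game, intersect best replies.
North Co.'s best replies: W→Loc3; X→Loc4; Y→Loc4; Z→Loc1.
South Co.'s best replies: Loc1→X; Loc2→W; Loc3→W; Loc4→Z.
Only (Loc3, W) has each player best-responding; Nash payoffs (7, 5).
Sequential outcome (Loc4, Y) differs from the Nash profile (Loc3, W).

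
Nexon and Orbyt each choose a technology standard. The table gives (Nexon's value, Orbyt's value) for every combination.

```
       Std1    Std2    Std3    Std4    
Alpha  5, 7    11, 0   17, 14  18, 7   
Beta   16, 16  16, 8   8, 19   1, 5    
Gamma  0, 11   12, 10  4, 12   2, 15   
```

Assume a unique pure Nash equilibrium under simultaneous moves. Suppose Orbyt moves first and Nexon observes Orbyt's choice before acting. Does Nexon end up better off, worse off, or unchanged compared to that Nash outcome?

worse off

Nexon best-responds to each possible Orbyt move:
- Std1: Nexon compares 5, 16, 0 and picks Beta; Orbyt would get 16.
- Std2: Nexon compares 11, 16, 12 and picks Beta; Orbyt would get 8.
- Std3: Nexon compares 17, 8, 4 and picks Alpha; Orbyt would get 14.
- Std4: Nexon compares 18, 1, 2 and picks Alpha; Orbyt would get 7.
Orbyt's induced payoffs are 16, 8, 14, 7, so Orbyt commits to Std1. Subgame-perfect outcome: (Beta, Std1) with payoffs (16, 16).
Under simultaneous play:
Nexon's best replies: Std1→Beta; Std2→Beta; Std3→Alpha; Std4→Alpha.
Orbyt's best replies: Alpha→Std3; Beta→Std3; Gamma→Std4.
The unique mutual best reply is (Alpha, Std3), giving (17, 14).
Nexon earns 16 sequentially versus 17 at the Nash outcome: worse off.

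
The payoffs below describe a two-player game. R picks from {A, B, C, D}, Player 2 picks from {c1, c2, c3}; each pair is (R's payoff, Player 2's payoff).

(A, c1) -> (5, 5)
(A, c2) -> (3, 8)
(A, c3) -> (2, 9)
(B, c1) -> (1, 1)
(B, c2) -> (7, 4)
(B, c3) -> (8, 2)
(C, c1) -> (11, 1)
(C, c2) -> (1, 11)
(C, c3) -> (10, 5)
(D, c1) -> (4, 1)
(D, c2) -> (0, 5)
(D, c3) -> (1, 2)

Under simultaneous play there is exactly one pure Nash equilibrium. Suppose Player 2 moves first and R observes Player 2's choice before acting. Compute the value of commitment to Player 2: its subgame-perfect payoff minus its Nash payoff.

Backward induction with Player 2 moving first.
- c1 → R plays C (best of 5, 1, 11, 4); Player 2 gets 1.
- c2 → R plays B (best of 3, 7, 1, 0); Player 2 gets 4.
- c3 → R plays C (best of 2, 8, 10, 1); Player 2 gets 5.
Maximizing over 1, 4, 5, Player 2 chooses c3. Subgame-perfect outcome: (C, c3) with payoffs (10, 5).
Now find the simultaneous Nash equilibrium.
R's best replies: c1→C; c2→B; c3→C.
Player 2's best replies: A→c3; B→c2; C→c2; D→c2.
The unique mutual best reply is (B, c2), giving (7, 4).
Player 2's commitment gain: 5 − 4 = 1.

1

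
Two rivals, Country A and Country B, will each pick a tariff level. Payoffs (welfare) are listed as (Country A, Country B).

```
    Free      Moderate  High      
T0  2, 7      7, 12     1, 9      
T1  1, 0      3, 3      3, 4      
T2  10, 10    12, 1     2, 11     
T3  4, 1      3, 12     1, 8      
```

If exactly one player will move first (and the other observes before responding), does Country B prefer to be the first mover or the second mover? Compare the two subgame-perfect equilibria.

second

If Country A leads: Country B's best replies are T0→Moderate, T1→High, T2→High, T3→Moderate; Country A's induced payoffs 7, 3, 2, 3; outcome (T0, Moderate), payoffs (7, 12).
If Country B leads: Country A's best replies are Free→T2, Moderate→T2, High→T1; Country B's induced payoffs 10, 1, 4; outcome (T2, Free), payoffs (10, 10).
Country B gets 10 moving first and 12 moving second, so Country B prefers to move second.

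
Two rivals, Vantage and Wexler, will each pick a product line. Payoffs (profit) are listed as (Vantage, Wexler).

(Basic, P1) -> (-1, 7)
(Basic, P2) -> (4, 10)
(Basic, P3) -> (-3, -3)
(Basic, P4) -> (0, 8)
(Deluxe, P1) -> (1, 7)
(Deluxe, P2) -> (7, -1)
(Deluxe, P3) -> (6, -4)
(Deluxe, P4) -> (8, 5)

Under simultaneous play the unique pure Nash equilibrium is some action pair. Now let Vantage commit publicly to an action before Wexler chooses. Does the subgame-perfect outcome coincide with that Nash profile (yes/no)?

no

Solve by backward induction (Vantage leads).
- Basic → Wexler plays P2 (best of 7, 10, -3, 8); Vantage gets 4.
- Deluxe → Wexler plays P1 (best of 7, -1, -4, 5); Vantage gets 1.
Among 4, 1, the best is 4 at Basic. Subgame-perfect outcome: (Basic, P2) with payoffs (4, 10).
For the simultaneous game, intersect best replies.
Vantage's best replies: P1→Deluxe; P2→Deluxe; P3→Deluxe; P4→Deluxe.
Wexler's best replies: Basic→P2; Deluxe→P1.
Only (Deluxe, P1) has each player best-responding; Nash payoffs (1, 7).
Sequential outcome (Basic, P2) differs from the Nash profile (Deluxe, P1).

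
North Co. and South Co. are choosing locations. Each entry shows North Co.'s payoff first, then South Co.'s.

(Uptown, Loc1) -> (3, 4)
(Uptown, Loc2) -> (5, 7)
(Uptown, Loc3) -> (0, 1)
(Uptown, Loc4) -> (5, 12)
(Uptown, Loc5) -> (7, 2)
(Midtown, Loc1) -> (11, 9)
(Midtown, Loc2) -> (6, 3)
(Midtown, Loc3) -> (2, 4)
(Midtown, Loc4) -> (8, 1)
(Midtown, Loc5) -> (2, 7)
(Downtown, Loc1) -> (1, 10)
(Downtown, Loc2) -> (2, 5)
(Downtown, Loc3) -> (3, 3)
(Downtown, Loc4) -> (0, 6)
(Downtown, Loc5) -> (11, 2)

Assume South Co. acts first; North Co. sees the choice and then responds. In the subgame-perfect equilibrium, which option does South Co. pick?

Loc1

Backward induction with South Co. moving first.
- Loc1: BR = Midtown, leader payoff 9.
- Loc2: BR = Midtown, leader payoff 3.
- Loc3: BR = Downtown, leader payoff 3.
- Loc4: BR = Midtown, leader payoff 1.
- Loc5: BR = Downtown, leader payoff 2.
Maximizing over 9, 3, 3, 1, 2, South Co. chooses Loc1. Subgame-perfect outcome: (Midtown, Loc1) with payoffs (11, 9).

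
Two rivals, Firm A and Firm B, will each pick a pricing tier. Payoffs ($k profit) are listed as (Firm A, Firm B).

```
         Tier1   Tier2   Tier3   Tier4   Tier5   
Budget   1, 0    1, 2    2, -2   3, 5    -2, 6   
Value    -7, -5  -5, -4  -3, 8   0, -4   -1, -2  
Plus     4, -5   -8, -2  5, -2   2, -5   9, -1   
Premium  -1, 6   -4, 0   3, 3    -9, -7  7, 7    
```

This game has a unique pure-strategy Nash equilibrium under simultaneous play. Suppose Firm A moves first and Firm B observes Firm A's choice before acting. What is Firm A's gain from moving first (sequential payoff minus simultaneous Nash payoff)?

Solve by backward induction (Firm A leads).
- Budget: BR = Tier5, leader payoff -2.
- Value: BR = Tier3, leader payoff -3.
- Plus: BR = Tier5, leader payoff 9.
- Premium: BR = Tier5, leader payoff 7.
Firm A's induced payoffs are -2, -3, 9, 7, so Firm A commits to Plus. Subgame-perfect outcome: (Plus, Tier5) with payoffs (9, -1).
For the simultaneous game, intersect best replies.
Firm A's best replies: Tier1→Plus; Tier2→Budget; Tier3→Plus; Tier4→Budget; Tier5→Plus.
Firm B's best replies: Budget→Tier5; Value→Tier3; Plus→Tier5; Premium→Tier5.
Only (Plus, Tier5) has each player best-responding; Nash payoffs (9, -1).
Firm A's commitment gain: 9 − 9 = 0.

0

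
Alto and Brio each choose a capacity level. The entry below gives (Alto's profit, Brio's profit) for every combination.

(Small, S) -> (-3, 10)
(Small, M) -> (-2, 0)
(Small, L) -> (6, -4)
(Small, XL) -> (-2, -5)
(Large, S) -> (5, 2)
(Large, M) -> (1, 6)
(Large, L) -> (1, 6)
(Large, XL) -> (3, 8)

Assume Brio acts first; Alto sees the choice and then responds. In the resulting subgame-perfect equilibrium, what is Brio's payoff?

8

Work backward from Alto's decision.
- S → Alto plays Large (best of -3, 5); Brio gets 2.
- M → Alto plays Large (best of -2, 1); Brio gets 6.
- L → Alto plays Small (best of 6, 1); Brio gets -4.
- XL → Alto plays Large (best of -2, 3); Brio gets 8.
Brio's induced payoffs are 2, 6, -4, 8, so Brio commits to XL. Subgame-perfect outcome: (Large, XL) with payoffs (3, 8).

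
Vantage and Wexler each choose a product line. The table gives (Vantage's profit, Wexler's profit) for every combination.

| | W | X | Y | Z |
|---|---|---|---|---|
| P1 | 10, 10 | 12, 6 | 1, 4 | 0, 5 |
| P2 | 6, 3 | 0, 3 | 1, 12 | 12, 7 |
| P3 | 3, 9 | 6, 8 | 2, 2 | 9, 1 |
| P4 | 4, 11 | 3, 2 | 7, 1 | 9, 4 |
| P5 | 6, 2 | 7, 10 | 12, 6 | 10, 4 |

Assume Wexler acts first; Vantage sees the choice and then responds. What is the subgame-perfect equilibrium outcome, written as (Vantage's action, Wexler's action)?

(P1, W)

Solve by backward induction (Wexler leads).
- W: BR = P1, leader payoff 10.
- X: BR = P1, leader payoff 6.
- Y: BR = P5, leader payoff 6.
- Z: BR = P2, leader payoff 7.
Maximizing over 10, 6, 6, 7, Wexler chooses W. Subgame-perfect outcome: (P1, W) with payoffs (10, 10).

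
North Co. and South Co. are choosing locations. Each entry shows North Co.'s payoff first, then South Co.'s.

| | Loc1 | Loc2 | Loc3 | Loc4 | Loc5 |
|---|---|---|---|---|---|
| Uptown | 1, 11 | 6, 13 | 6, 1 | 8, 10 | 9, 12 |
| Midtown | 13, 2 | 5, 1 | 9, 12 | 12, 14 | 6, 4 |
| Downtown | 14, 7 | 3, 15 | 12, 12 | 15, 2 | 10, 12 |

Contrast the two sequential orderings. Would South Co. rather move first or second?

second

If North Co. leads: South Co.'s best replies are Uptown→Loc2, Midtown→Loc4, Downtown→Loc2; North Co.'s induced payoffs 6, 12, 3; outcome (Midtown, Loc4), payoffs (12, 14).
If South Co. leads: North Co.'s best replies are Loc1→Downtown, Loc2→Uptown, Loc3→Downtown, Loc4→Downtown, Loc5→Downtown; South Co.'s induced payoffs 7, 13, 12, 2, 12; outcome (Uptown, Loc2), payoffs (6, 13).
South Co. gets 13 moving first and 14 moving second, so South Co. prefers to move second.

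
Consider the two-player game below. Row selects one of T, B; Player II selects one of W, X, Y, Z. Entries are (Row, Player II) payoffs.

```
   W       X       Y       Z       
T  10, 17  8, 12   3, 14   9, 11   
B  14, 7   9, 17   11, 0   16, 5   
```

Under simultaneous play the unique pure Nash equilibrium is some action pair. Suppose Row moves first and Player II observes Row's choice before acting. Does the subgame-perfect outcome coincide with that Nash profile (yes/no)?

Backward induction with Row moving first.
- T: BR = W, leader payoff 10.
- B: BR = X, leader payoff 9.
Row's induced payoffs are 10, 9, so Row commits to T. Subgame-perfect outcome: (T, W) with payoffs (10, 17).
Under simultaneous play:
Row's best replies: W→B; X→B; Y→B; Z→B.
Player II's best replies: T→W; B→X.
The unique mutual best reply is (B, X), giving (9, 17).
Sequential outcome (T, W) differs from the Nash profile (B, X).

no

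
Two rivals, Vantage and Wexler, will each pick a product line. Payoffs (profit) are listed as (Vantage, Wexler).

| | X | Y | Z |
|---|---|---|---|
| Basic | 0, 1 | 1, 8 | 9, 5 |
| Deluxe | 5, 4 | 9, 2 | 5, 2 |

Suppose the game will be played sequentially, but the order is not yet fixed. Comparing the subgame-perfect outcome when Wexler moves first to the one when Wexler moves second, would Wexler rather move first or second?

first

If Vantage leads: Wexler's best replies are Basic→Y, Deluxe→X; Vantage's induced payoffs 1, 5; outcome (Deluxe, X), payoffs (5, 4).
If Wexler leads: Vantage's best replies are X→Deluxe, Y→Deluxe, Z→Basic; Wexler's induced payoffs 4, 2, 5; outcome (Basic, Z), payoffs (9, 5).
Wexler gets 5 moving first and 4 moving second, so Wexler prefers to move first.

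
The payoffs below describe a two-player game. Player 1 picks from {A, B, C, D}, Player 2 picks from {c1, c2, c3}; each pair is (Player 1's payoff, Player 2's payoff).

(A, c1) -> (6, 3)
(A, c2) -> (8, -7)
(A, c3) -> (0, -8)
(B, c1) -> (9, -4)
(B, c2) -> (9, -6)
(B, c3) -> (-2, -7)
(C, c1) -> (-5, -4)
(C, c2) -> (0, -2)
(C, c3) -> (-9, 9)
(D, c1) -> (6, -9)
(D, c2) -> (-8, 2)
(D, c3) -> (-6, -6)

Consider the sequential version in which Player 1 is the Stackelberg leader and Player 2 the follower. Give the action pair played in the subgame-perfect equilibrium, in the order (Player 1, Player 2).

(B, c1)

Work backward from Player 2's decision.
- A → Player 2 plays c1 (best of 3, -7, -8); Player 1 gets 6.
- B → Player 2 plays c1 (best of -4, -6, -7); Player 1 gets 9.
- C → Player 2 plays c3 (best of -4, -2, 9); Player 1 gets -9.
- D → Player 2 plays c2 (best of -9, 2, -6); Player 1 gets -8.
Maximizing over 6, 9, -9, -8, Player 1 chooses B. Subgame-perfect outcome: (B, c1) with payoffs (9, -4).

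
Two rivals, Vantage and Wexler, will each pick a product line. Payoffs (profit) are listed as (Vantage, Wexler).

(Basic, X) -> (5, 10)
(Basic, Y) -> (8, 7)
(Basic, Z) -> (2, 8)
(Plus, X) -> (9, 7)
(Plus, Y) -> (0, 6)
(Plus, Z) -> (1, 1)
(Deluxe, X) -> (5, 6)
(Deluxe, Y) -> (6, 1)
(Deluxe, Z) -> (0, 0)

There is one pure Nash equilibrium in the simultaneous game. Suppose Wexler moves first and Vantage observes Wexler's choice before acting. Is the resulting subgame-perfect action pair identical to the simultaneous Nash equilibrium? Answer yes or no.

no

Vantage best-responds to each possible Wexler move:
- X → Vantage plays Plus (best of 5, 9, 5); Wexler gets 7.
- Y → Vantage plays Basic (best of 8, 0, 6); Wexler gets 7.
- Z → Vantage plays Basic (best of 2, 1, 0); Wexler gets 8.
Maximizing over 7, 7, 8, Wexler chooses Z. Subgame-perfect outcome: (Basic, Z) with payoffs (2, 8).
Now find the simultaneous Nash equilibrium.
Vantage's best replies: X→Plus; Y→Basic; Z→Basic.
Wexler's best replies: Basic→X; Plus→X; Deluxe→X.
The unique mutual best reply is (Plus, X), giving (9, 7).
Sequential outcome (Basic, Z) differs from the Nash profile (Plus, X).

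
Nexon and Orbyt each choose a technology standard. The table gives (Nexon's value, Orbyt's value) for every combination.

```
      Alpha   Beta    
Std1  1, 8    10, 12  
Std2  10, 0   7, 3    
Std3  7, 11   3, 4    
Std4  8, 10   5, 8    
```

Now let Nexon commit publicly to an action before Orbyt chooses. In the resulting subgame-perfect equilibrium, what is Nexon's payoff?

10

Solve by backward induction (Nexon leads).
- Std1: Orbyt compares 8, 12 and picks Beta; Nexon would get 10.
- Std2: Orbyt compares 0, 3 and picks Beta; Nexon would get 7.
- Std3: Orbyt compares 11, 4 and picks Alpha; Nexon would get 7.
- Std4: Orbyt compares 10, 8 and picks Alpha; Nexon would get 8.
Nexon's induced payoffs are 10, 7, 7, 8, so Nexon commits to Std1. Subgame-perfect outcome: (Std1, Beta) with payoffs (10, 12).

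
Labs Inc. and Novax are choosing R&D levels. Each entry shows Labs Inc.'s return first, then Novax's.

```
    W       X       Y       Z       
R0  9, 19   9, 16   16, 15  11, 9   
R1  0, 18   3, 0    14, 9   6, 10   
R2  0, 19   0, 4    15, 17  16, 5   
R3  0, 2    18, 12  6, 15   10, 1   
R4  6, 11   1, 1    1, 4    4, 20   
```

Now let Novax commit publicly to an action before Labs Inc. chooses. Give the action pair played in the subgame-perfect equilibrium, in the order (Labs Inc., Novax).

Backward induction with Novax moving first.
- W: BR = R0, leader payoff 19.
- X: BR = R3, leader payoff 12.
- Y: BR = R0, leader payoff 15.
- Z: BR = R2, leader payoff 5.
Novax's induced payoffs are 19, 12, 15, 5, so Novax commits to W. Subgame-perfect outcome: (R0, W) with payoffs (9, 19).

(R0, W)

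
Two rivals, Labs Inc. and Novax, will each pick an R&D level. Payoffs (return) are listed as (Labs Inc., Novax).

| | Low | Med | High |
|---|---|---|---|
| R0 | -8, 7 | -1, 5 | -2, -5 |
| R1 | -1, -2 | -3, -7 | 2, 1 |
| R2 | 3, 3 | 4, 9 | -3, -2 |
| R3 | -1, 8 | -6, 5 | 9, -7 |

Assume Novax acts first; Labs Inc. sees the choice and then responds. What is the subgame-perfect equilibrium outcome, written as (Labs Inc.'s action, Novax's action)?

Solve by backward induction (Novax leads).
- Low: BR = R2, leader payoff 3.
- Med: BR = R2, leader payoff 9.
- High: BR = R3, leader payoff -7.
Among 3, 9, -7, the best is 9 at Med. Subgame-perfect outcome: (R2, Med) with payoffs (4, 9).

(R2, Med)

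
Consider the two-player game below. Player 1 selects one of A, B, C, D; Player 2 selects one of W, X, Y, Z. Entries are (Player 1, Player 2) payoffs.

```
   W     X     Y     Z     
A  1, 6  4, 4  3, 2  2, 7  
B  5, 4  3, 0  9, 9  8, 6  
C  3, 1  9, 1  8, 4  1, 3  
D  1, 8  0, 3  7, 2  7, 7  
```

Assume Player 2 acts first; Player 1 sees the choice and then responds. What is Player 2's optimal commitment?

Y

Backward induction with Player 2 moving first.
- W → Player 1 plays B (best of 1, 5, 3, 1); Player 2 gets 4.
- X → Player 1 plays C (best of 4, 3, 9, 0); Player 2 gets 1.
- Y → Player 1 plays B (best of 3, 9, 8, 7); Player 2 gets 9.
- Z → Player 1 plays B (best of 2, 8, 1, 7); Player 2 gets 6.
Player 2's induced payoffs are 4, 1, 9, 6, so Player 2 commits to Y. Subgame-perfect outcome: (B, Y) with payoffs (9, 9).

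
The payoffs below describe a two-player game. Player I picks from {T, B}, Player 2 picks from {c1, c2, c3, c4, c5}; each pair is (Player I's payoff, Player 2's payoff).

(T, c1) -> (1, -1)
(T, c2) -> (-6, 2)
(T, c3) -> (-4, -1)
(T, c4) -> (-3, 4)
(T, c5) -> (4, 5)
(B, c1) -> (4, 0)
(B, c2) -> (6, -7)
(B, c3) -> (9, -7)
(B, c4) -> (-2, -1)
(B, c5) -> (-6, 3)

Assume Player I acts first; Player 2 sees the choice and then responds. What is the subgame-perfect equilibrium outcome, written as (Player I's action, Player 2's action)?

Player 2 best-responds to each possible Player I move:
- T → Player 2 plays c5 (best of -1, 2, -1, 4, 5); Player I gets 4.
- B → Player 2 plays c5 (best of 0, -7, -7, -1, 3); Player I gets -6.
Maximizing over 4, -6, Player I chooses T. Subgame-perfect outcome: (T, c5) with payoffs (4, 5).

(T, c5)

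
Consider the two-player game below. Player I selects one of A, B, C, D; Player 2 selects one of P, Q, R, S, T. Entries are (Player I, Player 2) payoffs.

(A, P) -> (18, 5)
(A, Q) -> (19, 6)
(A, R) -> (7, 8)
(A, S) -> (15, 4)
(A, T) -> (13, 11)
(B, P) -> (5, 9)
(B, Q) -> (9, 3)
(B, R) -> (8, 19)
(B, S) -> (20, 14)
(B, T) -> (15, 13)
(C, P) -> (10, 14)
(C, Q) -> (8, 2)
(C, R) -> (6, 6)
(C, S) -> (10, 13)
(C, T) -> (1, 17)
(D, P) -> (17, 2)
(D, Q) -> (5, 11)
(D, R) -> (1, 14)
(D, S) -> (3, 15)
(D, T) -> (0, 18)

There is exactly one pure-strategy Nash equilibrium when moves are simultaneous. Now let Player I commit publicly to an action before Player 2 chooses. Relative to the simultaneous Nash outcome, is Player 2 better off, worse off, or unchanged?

worse off

Solve by backward induction (Player I leads).
- A: Player 2 compares 5, 6, 8, 4, 11 and picks T; Player I would get 13.
- B: Player 2 compares 9, 3, 19, 14, 13 and picks R; Player I would get 8.
- C: Player 2 compares 14, 2, 6, 13, 17 and picks T; Player I would get 1.
- D: Player 2 compares 2, 11, 14, 15, 18 and picks T; Player I would get 0.
Player I's induced payoffs are 13, 8, 1, 0, so Player I commits to A. Subgame-perfect outcome: (A, T) with payoffs (13, 11).
Now find the simultaneous Nash equilibrium.
Player I's best replies: P→A; Q→A; R→B; S→B; T→B.
Player 2's best replies: A→T; B→R; C→T; D→T.
Only (B, R) has each player best-responding; Nash payoffs (8, 19).
Player 2 earns 11 sequentially versus 19 at the Nash outcome: worse off.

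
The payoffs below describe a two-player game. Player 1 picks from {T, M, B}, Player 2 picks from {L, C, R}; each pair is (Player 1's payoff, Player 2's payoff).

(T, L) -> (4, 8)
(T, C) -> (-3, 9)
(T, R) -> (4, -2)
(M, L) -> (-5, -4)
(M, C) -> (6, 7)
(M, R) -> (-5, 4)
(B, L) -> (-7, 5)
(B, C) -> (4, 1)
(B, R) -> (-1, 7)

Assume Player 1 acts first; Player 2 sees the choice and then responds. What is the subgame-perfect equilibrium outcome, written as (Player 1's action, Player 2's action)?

(M, C)

Player 2 best-responds to each possible Player 1 move:
- T: Player 2 compares 8, 9, -2 and picks C; Player 1 would get -3.
- M: Player 2 compares -4, 7, 4 and picks C; Player 1 would get 6.
- B: Player 2 compares 5, 1, 7 and picks R; Player 1 would get -1.
Maximizing over -3, 6, -1, Player 1 chooses M. Subgame-perfect outcome: (M, C) with payoffs (6, 7).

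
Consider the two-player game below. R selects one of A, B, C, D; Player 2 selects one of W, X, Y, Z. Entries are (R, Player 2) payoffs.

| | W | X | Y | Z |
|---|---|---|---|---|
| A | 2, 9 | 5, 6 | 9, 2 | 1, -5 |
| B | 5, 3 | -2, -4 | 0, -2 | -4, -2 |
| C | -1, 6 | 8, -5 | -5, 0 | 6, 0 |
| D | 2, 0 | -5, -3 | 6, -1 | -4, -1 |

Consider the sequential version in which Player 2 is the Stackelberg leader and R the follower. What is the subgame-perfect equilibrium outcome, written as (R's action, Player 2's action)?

Solve by backward induction (Player 2 leads).
- W → R plays B (best of 2, 5, -1, 2); Player 2 gets 3.
- X → R plays C (best of 5, -2, 8, -5); Player 2 gets -5.
- Y → R plays A (best of 9, 0, -5, 6); Player 2 gets 2.
- Z → R plays C (best of 1, -4, 6, -4); Player 2 gets 0.
Among 3, -5, 2, 0, the best is 3 at W. Subgame-perfect outcome: (B, W) with payoffs (5, 3).

(B, W)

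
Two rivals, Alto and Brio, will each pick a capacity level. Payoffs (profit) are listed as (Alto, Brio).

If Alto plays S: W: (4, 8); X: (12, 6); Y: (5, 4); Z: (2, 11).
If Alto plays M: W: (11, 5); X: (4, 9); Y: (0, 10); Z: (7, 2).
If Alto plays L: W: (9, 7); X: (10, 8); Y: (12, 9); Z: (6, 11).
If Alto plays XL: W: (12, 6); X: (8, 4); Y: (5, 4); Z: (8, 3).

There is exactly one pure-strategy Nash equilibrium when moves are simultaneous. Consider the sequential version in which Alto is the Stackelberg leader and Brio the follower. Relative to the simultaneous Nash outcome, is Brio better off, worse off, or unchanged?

Solve by backward induction (Alto leads).
- S: Brio compares 8, 6, 4, 11 and picks Z; Alto would get 2.
- M: Brio compares 5, 9, 10, 2 and picks Y; Alto would get 0.
- L: Brio compares 7, 8, 9, 11 and picks Z; Alto would get 6.
- XL: Brio compares 6, 4, 4, 3 and picks W; Alto would get 12.
Among 2, 0, 6, 12, the best is 12 at XL. Subgame-perfect outcome: (XL, W) with payoffs (12, 6).
For the simultaneous game, intersect best replies.
Alto's best replies: W→XL; X→S; Y→L; Z→XL.
Brio's best replies: S→Z; M→Y; L→Z; XL→W.
Only (XL, W) has each player best-responding; Nash payoffs (12, 6).
Brio earns 6 sequentially versus 6 at the Nash outcome: unchanged.

unchanged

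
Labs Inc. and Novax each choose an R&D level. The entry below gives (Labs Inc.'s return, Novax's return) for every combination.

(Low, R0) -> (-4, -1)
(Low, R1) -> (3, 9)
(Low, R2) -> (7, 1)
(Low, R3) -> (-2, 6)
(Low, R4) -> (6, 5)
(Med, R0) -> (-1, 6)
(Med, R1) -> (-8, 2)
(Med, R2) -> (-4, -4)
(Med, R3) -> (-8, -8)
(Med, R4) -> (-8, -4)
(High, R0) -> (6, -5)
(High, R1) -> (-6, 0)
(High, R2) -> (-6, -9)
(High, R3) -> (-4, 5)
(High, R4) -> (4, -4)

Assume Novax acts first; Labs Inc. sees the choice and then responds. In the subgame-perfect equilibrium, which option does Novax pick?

R1

Work backward from Labs Inc.'s decision.
- R0 → Labs Inc. plays High (best of -4, -1, 6); Novax gets -5.
- R1 → Labs Inc. plays Low (best of 3, -8, -6); Novax gets 9.
- R2 → Labs Inc. plays Low (best of 7, -4, -6); Novax gets 1.
- R3 → Labs Inc. plays Low (best of -2, -8, -4); Novax gets 6.
- R4 → Labs Inc. plays Low (best of 6, -8, 4); Novax gets 5.
Among -5, 9, 1, 6, 5, the best is 9 at R1. Subgame-perfect outcome: (Low, R1) with payoffs (3, 9).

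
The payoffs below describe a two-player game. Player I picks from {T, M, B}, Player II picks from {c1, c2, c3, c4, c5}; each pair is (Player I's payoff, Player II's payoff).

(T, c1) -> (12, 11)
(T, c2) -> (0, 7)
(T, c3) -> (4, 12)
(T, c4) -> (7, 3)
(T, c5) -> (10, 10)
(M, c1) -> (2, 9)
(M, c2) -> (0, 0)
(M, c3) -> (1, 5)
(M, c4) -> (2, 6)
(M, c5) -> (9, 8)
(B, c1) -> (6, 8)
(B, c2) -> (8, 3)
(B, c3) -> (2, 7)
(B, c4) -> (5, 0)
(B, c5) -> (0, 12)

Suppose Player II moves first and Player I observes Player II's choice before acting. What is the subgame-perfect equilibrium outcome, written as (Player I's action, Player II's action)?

Player I best-responds to each possible Player II move:
- c1 → Player I plays T (best of 12, 2, 6); Player II gets 11.
- c2 → Player I plays B (best of 0, 0, 8); Player II gets 3.
- c3 → Player I plays T (best of 4, 1, 2); Player II gets 12.
- c4 → Player I plays T (best of 7, 2, 5); Player II gets 3.
- c5 → Player I plays T (best of 10, 9, 0); Player II gets 10.
Maximizing over 11, 3, 12, 3, 10, Player II chooses c3. Subgame-perfect outcome: (T, c3) with payoffs (4, 12).

(T, c3)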